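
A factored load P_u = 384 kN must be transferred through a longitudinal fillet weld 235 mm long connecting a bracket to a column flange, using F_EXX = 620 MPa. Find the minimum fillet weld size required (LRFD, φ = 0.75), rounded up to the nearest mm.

Total weld length L = 235 mm.
Required throat t_e = P_u / (φ × 0.6 F_EXX × L) = 384 / (0.75 × 0.6 × 620 × 235 × 10⁻³) = 5.857 mm.
Required leg w = t_e / 0.707 = 8.284 mm → use 9 mm.

w = 9 mm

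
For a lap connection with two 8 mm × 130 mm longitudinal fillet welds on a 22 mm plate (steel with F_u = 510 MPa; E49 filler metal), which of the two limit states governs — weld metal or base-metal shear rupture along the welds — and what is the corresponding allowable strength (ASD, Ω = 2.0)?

E49XX → F_EXX = 490 MPa.
t_e = 0.707 × 8 = 5.656 mm; L = 260 mm.
Weld metal: R_n/Ω = (1/2.0) × 0.6 × 490 × 5.656 × 260 × 10⁻³ = 216.2 kN.
Base metal (shear rupture): R_n/Ω = (1/2.0) × 0.6 × 510 × 22 × 260 × 10⁻³ = 875.2 kN.
Governing: weld metal.

R_n/Ω ≈ 216 kN (weld metal governs)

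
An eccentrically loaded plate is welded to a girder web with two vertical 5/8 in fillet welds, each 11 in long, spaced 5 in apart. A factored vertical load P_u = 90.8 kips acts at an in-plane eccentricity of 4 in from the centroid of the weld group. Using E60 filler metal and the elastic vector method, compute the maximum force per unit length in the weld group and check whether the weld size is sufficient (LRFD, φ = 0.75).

E60XX → F_EXX = 60 ksi.
Total weld length L_w = 22 in. Treat welds as unit-width lines.
Polar moment about centroid: J = 2[d³/12 + d(b/2)²] = 2[11³/12 + 11×2.5²] = 359.3 in³.
Direct shear f_v = P/L_w = 90.8 / 22 = 4.127 kip/in (vertical).
Torsion M = P·e = 90.8 × 4 = 363.2 kip·in.
Critical point at (x, y) = (2.5, 5.5) from centroid. f_tx = M·y/J = 5.559 kip/in; f_ty = M·x/J = 2.527 kip/in.
Resultant f_max = √[f_tx² + (f_v + f_ty)²] = √[5.559² + (4.127 + 2.527)²] = 8.671 kip/in.
Capacity per unit length: φr_n = 0.75 × 0.6 × 60 × (0.707 × 0.625) = 11.93 kip/in.
8.671 ≤ 11.93 → adequate.

f_max ≈ 8.67 kip/in; adequate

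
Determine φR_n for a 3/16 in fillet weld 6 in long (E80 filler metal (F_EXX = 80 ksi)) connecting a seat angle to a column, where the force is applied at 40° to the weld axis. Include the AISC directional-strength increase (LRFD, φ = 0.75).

t_e = 0.707 × 0.1875 = 0.1326 in; A_we = 0.1326 × 6 = 0.7954 in².
Directional factor: 1.0 + 0.5 sin^1.5(40°) = 1.258.
F_nw = 0.6 × 80 × 1.258 = 60.37 ksi.
φR_n = 0.75 × 60.37 × 0.7954 = 36.01 kips.

φR_n ≈ 36 kips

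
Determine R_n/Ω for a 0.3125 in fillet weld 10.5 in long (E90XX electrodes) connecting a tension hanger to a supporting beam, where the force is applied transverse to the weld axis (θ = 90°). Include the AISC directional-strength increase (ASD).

R_n/Ω ≈ 94 kip

E90XX → F_EXX = 90 ksi.
t_e = 0.707 × 0.3125 = 0.2209 in; A_we = 0.2209 × 10.5 = 2.32 in².
Directional factor: 1.0 + 0.5 sin^1.5(90°) = 1.5.
F_nw = 0.6 × 90 × 1.5 = 81 ksi.
R_n/Ω = (81 × 2.32) / 2.0 = 93.95 kip.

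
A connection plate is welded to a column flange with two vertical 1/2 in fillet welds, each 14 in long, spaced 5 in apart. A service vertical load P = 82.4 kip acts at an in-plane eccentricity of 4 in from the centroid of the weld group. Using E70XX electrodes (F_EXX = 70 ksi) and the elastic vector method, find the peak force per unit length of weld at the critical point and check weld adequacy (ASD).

Total weld length L_w = 28 in. Treat welds as unit-width lines.
Polar moment about centroid: J = 2[d³/12 + d(b/2)²] = 2[14³/12 + 14×2.5²] = 632.3 in³.
Direct shear f_v = P/L_w = 82.4 / 28 = 2.943 kip/in (vertical).
Torsion M = P·e = 82.4 × 4 = 329.6 kip·in.
Critical point at (x, y) = (2.5, 7) from centroid. f_tx = M·y/J = 3.649 kip/in; f_ty = M·x/J = 1.303 kip/in.
Resultant f_max = √[f_tx² + (f_v + f_ty)²] = √[3.649² + (2.943 + 1.303)²] = 5.598 kip/in.
Capacity per unit length: r_n/Ω = (1/2.0) × 0.6 × 70 × (0.707 × 0.5) = 7.423 kip/in.
5.598 ≤ 7.423 → adequate.

f_max ≈ 5.6 kip/in; adequate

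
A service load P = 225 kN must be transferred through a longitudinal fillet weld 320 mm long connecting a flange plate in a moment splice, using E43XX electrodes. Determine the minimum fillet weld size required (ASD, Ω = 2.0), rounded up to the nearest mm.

w = 8 mm

E43XX → F_EXX = 430 MPa.
Total weld length L = 320 mm.
Required throat t_e = P × Ω / (0.6 F_EXX × L) = 225 × 2.0 / (0.6 × 430 × 320 × 10⁻³) = 5.451 mm.
Required leg w = t_e / 0.707 = 7.709 mm → use 8 mm.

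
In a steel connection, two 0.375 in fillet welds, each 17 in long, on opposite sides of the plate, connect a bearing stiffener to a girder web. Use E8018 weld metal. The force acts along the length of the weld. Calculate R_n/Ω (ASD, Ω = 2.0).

E80XX → F_EXX = 80 ksi.
Effective throat t_e = 0.707 × 0.375 = 0.2651 in.
Total length L = 34 in; A_we = 0.2651 × 34 = 9.014 in².
F_nw = 0.6 F_EXX = 0.6 × 80 = 48 ksi.
R_n = 48 × 9.014 = 432.7 kips; R_n/Ω = 432.7/2.0 = 216.3 kips.

R_n/Ω ≈ 216 kips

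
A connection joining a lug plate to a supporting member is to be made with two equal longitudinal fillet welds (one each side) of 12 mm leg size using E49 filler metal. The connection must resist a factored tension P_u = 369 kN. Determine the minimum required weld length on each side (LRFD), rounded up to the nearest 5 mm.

E49XX → F_EXX = 490 MPa.
Throat t_e = 0.707 × 12 = 8.484 mm.
φr_n = 0.75 × 0.6 × 490 × 8.484 × 10⁻³ = 1.871 kN/mm.
L_req = P_u / φr_n = 369 / 1.871 = 197.3 mm total.
Per side: 197.3 / 2 = 98.63 mm.
Round up → use L = 100 mm on each side.

L = 100 mm on each side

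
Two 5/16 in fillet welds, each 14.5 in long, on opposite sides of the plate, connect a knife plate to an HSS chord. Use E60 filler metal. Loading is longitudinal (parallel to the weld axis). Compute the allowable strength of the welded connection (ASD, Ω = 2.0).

R_n/Ω ≈ 115 kip

E60XX → F_EXX = 60 ksi.
Effective throat t_e = 0.707 × 0.3125 = 0.2209 in.
Total length L = 29 in; A_we = 0.2209 × 29 = 6.407 in².
F_nw = 0.6 F_EXX = 0.6 × 60 = 36 ksi.
R_n = 36 × 6.407 = 230.7 kip; R_n/Ω = 230.7/2.0 = 115.3 kip.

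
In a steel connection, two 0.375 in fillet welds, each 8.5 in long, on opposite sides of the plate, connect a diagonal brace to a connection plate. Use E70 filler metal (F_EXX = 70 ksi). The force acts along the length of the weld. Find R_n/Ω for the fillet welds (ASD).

Effective throat t_e = 0.707 × 0.375 = 0.2651 in.
Total length L = 17 in; A_we = 0.2651 × 17 = 4.507 in².
F_nw = 0.6 F_EXX = 0.6 × 70 = 42 ksi.
R_n = 42 × 4.507 = 189.3 kips; R_n/Ω = 189.3/2.0 = 94.65 kips.

R_n/Ω ≈ 94.6 kips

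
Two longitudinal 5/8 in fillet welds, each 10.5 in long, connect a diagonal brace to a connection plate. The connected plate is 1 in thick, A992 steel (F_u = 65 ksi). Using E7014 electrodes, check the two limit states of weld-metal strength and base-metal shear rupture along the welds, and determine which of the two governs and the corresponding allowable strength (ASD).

E70XX → F_EXX = 70 ksi.
t_e = 0.707 × 0.625 = 0.4419 in; L = 21 in.
Weld metal: R_n/Ω = (1/2.0) × 0.6 × 70 × 0.4419 × 21 = 194.9 kips.
Base metal (shear rupture): R_n/Ω = (1/2.0) × 0.6 × 65 × 1 × 21 = 409.5 kips.
Governing: weld metal.

R_n/Ω ≈ 195 kips (weld metal governs)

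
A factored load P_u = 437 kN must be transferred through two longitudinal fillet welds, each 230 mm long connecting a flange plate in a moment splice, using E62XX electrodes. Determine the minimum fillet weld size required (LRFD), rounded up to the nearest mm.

w = 5 mm

E62XX → F_EXX = 620 MPa.
Total weld length L = 460 mm.
Required throat t_e = P_u / (φ × 0.6 F_EXX × L) = 437 / (0.75 × 0.6 × 620 × 460 × 10⁻³) = 3.405 mm.
Required leg w = t_e / 0.707 = 4.816 mm → use 5 mm.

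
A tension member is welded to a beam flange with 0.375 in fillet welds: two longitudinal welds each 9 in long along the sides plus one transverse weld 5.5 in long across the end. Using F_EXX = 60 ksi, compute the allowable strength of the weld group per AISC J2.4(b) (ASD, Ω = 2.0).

R_n/Ω ≈ 112 kip

t_e = 0.707 × 0.375 = 0.2651 in.
R_nwl = 0.6 × 60 × 0.2651 × 18 = 171.8 kip (longitudinal, 2 welds).
R_nwt = 0.6 × 60 × 0.2651 × 5.5 = 52.49 kip (transverse, base value).
(i) R_nwl + R_nwt = 224.3 kip; (ii) 0.85 R_nwl + 1.5 R_nwt = 224.8 kip.
R_n = max = 224.8 kip [governs: (ii)]; R_n/Ω = 112.4 kip.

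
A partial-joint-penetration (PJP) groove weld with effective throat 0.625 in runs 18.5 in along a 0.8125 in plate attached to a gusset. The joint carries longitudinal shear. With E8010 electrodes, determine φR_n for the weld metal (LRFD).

φR_n ≈ 416 kips

E80XX → F_EXX = 80 ksi.
Effective throat (given) t_e = 0.625 in.
A_we = 0.625 × 18.5 = 11.56 in².
F_nw = 0.6 F_EXX = 48 ksi.
φR_n = 0.75 × 48 × 11.56 = 416.2 kips.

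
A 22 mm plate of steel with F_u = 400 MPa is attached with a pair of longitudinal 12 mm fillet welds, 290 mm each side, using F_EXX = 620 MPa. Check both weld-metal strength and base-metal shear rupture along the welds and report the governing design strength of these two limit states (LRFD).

φR_n ≈ 1370 kN (weld metal governs)

t_e = 0.707 × 12 = 8.484 mm; L = 580 mm.
Weld metal: φR_n = 0.75 × 0.6 × 620 × 8.484 × 580 × 10⁻³ = 1373 kN.
Base metal (shear rupture): φR_n = 0.75 × 0.6 × 400 × 22 × 580 × 10⁻³ = 2297 kN.
Governing: weld metal.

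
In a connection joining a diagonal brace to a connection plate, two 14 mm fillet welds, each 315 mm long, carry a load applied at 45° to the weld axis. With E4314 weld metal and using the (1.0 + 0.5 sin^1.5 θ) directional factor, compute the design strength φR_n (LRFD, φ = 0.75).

E43XX → F_EXX = 430 MPa.
t_e = 0.707 × 14 = 9.898 mm; A_we = 9.898 × 630 = 6236 mm².
Directional factor: 1.0 + 0.5 sin^1.5(45°) = 1.297.
F_nw = 0.6 × 430 × 1.297 = 334.7 MPa.
φR_n = 0.75 × 334.7 × 6236 × 10⁻³ = 1565 kN.

φR_n ≈ 1570 kN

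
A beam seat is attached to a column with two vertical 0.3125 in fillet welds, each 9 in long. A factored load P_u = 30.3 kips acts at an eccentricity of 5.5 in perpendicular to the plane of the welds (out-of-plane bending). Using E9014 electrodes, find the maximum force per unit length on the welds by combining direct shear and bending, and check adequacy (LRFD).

f_max ≈ 6.4 kip/in; adequate

E90XX → F_EXX = 90 ksi.
L_w = 2 × 9 = 18 in; section modulus (unit throat) S = 2 × L²/6 = 27 in².
Direct shear f_v = P/L_w = 30.3/18 = 1.683 kip/in.
Moment M = P × e = 30.3 × 5.5 = 166.65 kip·in; bending f_b = M/S = 6.172 kip/in.
f_max = √(f_v² + f_b²) = √(1.683² + 6.172²) = 6.398 kip/in.
φr_n = 0.75 × 0.6 × 90 × (0.707 × 0.3125) = 8.948 kip/in → adequate.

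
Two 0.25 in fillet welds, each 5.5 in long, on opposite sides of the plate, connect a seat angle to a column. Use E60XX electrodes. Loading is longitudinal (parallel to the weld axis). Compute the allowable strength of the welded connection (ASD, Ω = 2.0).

R_n/Ω ≈ 35 kips

E60XX → F_EXX = 60 ksi.
Effective throat t_e = 0.707 × 0.25 = 0.1767 in.
Total length L = 11 in; A_we = 0.1767 × 11 = 1.944 in².
F_nw = 0.6 F_EXX = 0.6 × 60 = 36 ksi.
R_n = 36 × 1.944 = 69.99 kips; R_n/Ω = 69.99/2.0 = 35 kips.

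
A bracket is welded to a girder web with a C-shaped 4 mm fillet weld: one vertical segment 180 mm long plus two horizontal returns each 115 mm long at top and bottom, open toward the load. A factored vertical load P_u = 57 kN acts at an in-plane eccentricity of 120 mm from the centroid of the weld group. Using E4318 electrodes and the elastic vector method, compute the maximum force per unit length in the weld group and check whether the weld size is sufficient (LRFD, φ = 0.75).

E43XX → F_EXX = 430 MPa.
Total weld length L_w = 410 mm. Treat welds as unit-width lines.
Centroid: x̄ = 2×115×57.5 / 410 = 32.26 mm from the vertical weld.
Polar moment about centroid: J = I_x + I_y = [180³/12 + 2×115×90²] + [180×32.26² + 2(115³/12 + 115×25.24²)] = 2936000 mm³.
Direct shear f_v = P/L_w = 57×10³ / 410 = 139 N/mm (vertical).
Torsion M = P·e = 57×10³ × 120 = 6840000 N·mm.
Critical point at (x, y) = (82.74, 90) from centroid. f_tx = M·y/J = 209.6 N/mm; f_ty = M·x/J = 192.7 N/mm.
Resultant f_max = √[f_tx² + (f_v + f_ty)²] = √[209.6² + (139 + 192.7)²] = 392.5 N/mm.
Capacity per unit length: φr_n = 0.75 × 0.6 × 430 × (0.707 × 4) = 547.2 N/mm.
392.5 ≤ 547.2 → adequate.

f_max ≈ 392 N/mm; adequate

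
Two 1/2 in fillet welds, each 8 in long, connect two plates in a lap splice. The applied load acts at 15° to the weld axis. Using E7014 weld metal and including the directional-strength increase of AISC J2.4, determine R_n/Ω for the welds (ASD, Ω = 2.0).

R_n/Ω ≈ 127 kip

E70XX → F_EXX = 70 ksi.
t_e = 0.707 × 0.5 = 0.3535 in; A_we = 0.3535 × 16 = 5.656 in².
Directional factor: 1.0 + 0.5 sin^1.5(15°) = 1.066.
F_nw = 0.6 × 70 × 1.066 = 44.77 ksi.
R_n/Ω = (44.77 × 5.656) / 2.0 = 126.6 kip.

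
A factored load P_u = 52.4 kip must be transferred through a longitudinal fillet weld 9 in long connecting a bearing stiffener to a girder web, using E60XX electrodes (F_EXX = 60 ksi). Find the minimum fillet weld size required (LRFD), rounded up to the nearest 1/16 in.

Total weld length L = 9 in.
Required throat t_e = P_u / (φ × 0.6 F_EXX × L) = 52.4 / (0.75 × 0.6 × 60 × 9) = 0.2156 in.
Required leg w = t_e / 0.707 = 0.305 in → use 5/16 in.

w = 5/16 in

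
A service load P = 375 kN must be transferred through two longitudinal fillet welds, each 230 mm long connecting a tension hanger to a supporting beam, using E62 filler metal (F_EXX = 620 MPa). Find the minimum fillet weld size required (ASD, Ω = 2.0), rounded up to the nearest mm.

Total weld length L = 460 mm.
Required throat t_e = P × Ω / (0.6 F_EXX × L) = 375 × 2.0 / (0.6 × 620 × 460 × 10⁻³) = 4.383 mm.
Required leg w = t_e / 0.707 = 6.199 mm → use 7 mm.

w = 7 mm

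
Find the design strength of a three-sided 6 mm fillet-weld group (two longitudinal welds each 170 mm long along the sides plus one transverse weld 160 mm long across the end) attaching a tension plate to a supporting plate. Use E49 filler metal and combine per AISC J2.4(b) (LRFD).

φR_n ≈ 495 kN

E49XX → F_EXX = 490 MPa.
t_e = 0.707 × 6 = 4.242 mm.
R_nwl = 0.6 × 490 × 4.242 × 340 × 10⁻³ = 424 kN (longitudinal, 2 welds).
R_nwt = 0.6 × 490 × 4.242 × 160 × 10⁻³ = 199.5 kN (transverse, base value).
(i) R_nwl + R_nwt = 623.6 kN; (ii) 0.85 R_nwl + 1.5 R_nwt = 659.7 kN.
R_n = max = 659.7 kN [governs: (ii)]; φR_n = 494.8 kN.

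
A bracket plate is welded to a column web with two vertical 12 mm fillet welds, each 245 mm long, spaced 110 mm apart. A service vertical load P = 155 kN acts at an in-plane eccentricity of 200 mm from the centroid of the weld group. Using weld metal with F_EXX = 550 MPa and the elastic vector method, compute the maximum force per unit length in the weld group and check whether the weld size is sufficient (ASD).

Total weld length L_w = 490 mm. Treat welds as unit-width lines.
Polar moment about centroid: J = 2[d³/12 + d(b/2)²] = 2[245³/12 + 245×55²] = 3933000 mm³.
Direct shear f_v = P/L_w = 155×10³ / 490 = 316.3 N/mm (vertical).
Torsion M = P·e = 155×10³ × 200 = 31000000 N·mm.
Critical point at (x, y) = (55, 122.5) from centroid. f_tx = M·y/J = 965.5 N/mm; f_ty = M·x/J = 433.5 N/mm.
Resultant f_max = √[f_tx² + (f_v + f_ty)²] = √[965.5² + (316.3 + 433.5)²] = 1222 N/mm.
Capacity per unit length: r_n/Ω = (1/2.0) × 0.6 × 550 × (0.707 × 12) = 1400 N/mm.
1222 ≤ 1400 → adequate.

f_max ≈ 1220 N/mm; adequate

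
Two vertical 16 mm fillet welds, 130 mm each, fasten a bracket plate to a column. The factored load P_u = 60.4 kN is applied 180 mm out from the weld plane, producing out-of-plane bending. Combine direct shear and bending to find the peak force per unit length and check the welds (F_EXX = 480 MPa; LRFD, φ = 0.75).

L_w = 2 × 130 = 260 mm; section modulus (unit throat) S = 2 × L²/6 = 5633 mm².
Direct shear f_v = P/L_w = 60.4×10³/260 = 232.3 N/mm.
Moment M = P × e = 60.4×10³ × 180 = 10872000 N·mm; bending f_b = M/S = 1930 N/mm.
f_max = √(f_v² + f_b²) = √(232.3² + 1930²) = 1944 N/mm.
φr_n = 0.75 × 0.6 × 480 × (0.707 × 16) = 2443 N/mm → adequate.

f_max ≈ 1940 N/mm; adequate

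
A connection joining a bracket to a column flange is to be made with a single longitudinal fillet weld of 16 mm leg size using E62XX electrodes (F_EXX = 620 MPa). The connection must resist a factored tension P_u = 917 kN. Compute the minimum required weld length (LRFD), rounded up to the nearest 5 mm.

L = 295 mm

Throat t_e = 0.707 × 16 = 11.31 mm.
φr_n = 0.75 × 0.6 × 620 × 11.31 × 10⁻³ = 3.156 kN/mm.
L_req = P_u / φr_n = 917 / 3.156 = 290.6 mm total.
Round up → use L = 295 mm.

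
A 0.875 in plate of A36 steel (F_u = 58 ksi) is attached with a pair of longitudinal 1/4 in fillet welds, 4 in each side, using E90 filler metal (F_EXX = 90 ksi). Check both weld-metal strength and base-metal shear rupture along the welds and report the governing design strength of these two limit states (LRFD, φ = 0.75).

φR_n ≈ 57.3 kip (weld metal governs)

t_e = 0.707 × 0.25 = 0.1767 in; L = 8 in.
Weld metal: φR_n = 0.75 × 0.6 × 90 × 0.1767 × 8 = 57.27 kip.
Base metal (shear rupture): φR_n = 0.75 × 0.6 × 58 × 0.875 × 8 = 182.7 kip.
Governing: weld metal.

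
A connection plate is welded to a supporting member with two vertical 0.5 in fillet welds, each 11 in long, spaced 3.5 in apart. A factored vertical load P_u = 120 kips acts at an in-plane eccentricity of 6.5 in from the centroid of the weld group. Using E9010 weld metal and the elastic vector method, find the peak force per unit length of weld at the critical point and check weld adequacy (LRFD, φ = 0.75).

f_max ≈ 18 kip/in; NOT adequate

E90XX → F_EXX = 90 ksi.
Total weld length L_w = 22 in. Treat welds as unit-width lines.
Polar moment about centroid: J = 2[d³/12 + d(b/2)²] = 2[11³/12 + 11×1.75²] = 289.2 in³.
Direct shear f_v = P/L_w = 120 / 22 = 5.455 kip/in (vertical).
Torsion M = P·e = 120 × 6.5 = 780 kip·in.
Critical point at (x, y) = (1.75, 5.5) from centroid. f_tx = M·y/J = 14.83 kip/in; f_ty = M·x/J = 4.72 kip/in.
Resultant f_max = √[f_tx² + (f_v + f_ty)²] = √[14.83² + (5.455 + 4.72)²] = 17.99 kip/in.
Capacity per unit length: φr_n = 0.75 × 0.6 × 90 × (0.707 × 0.5) = 14.32 kip/in.
17.99 > 14.32 → NOT adequate.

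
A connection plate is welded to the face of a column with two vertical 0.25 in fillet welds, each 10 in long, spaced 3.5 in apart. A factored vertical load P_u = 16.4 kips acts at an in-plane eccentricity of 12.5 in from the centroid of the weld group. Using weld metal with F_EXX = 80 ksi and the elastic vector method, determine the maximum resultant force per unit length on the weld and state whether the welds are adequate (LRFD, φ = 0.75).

Total weld length L_w = 20 in. Treat welds as unit-width lines.
Polar moment about centroid: J = 2[d³/12 + d(b/2)²] = 2[10³/12 + 10×1.75²] = 227.9 in³.
Direct shear f_v = P/L_w = 16.4 / 20 = 0.82 kip/in (vertical).
Torsion M = P·e = 16.4 × 12.5 = 205 kip·in.
Critical point at (x, y) = (1.75, 5) from centroid. f_tx = M·y/J = 4.497 kip/in; f_ty = M·x/J = 1.574 kip/in.
Resultant f_max = √[f_tx² + (f_v + f_ty)²] = √[4.497² + (0.82 + 1.574)²] = 5.095 kip/in.
Capacity per unit length: φr_n = 0.75 × 0.6 × 80 × (0.707 × 0.25) = 6.363 kip/in.
5.095 ≤ 6.363 → adequate.

f_max ≈ 5.09 kip/in; adequate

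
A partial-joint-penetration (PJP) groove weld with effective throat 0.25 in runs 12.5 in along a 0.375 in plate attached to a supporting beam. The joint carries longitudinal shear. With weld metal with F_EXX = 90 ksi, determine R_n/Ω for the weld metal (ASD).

Effective throat (given) t_e = 0.25 in.
A_we = 0.25 × 12.5 = 3.125 in².
F_nw = 0.6 F_EXX = 54 ksi.
R_n/Ω = (54 × 3.125) / 2.0 = 84.38 kips.

R_n/Ω ≈ 84.4 kips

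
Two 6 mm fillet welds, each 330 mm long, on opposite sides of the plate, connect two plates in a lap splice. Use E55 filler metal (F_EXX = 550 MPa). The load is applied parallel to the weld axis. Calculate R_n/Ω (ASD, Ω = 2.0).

R_n/Ω ≈ 462 kN

Effective throat t_e = 0.707 × 6 = 4.242 mm.
Total length L = 660 mm; A_we = 4.242 × 660 = 2800 mm².
F_nw = 0.6 F_EXX = 0.6 × 550 = 330 MPa.
R_n = 330 × 2800 × 10⁻³ = 923.9 kN; R_n/Ω = 923.9/2.0 = 462 kN.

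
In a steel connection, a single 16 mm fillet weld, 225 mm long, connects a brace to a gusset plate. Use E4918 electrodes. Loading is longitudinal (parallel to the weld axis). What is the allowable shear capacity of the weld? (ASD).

E49XX → F_EXX = 490 MPa.
Effective throat t_e = 0.707 × 16 = 11.31 mm.
Total length L = 225 mm; A_we = 11.31 × 225 = 2545 mm².
F_nw = 0.6 F_EXX = 0.6 × 490 = 294 MPa.
R_n = 294 × 2545 × 10⁻³ = 748.3 kN; R_n/Ω = 748.3/2.0 = 374.1 kN.

R_n/Ω ≈ 374 kN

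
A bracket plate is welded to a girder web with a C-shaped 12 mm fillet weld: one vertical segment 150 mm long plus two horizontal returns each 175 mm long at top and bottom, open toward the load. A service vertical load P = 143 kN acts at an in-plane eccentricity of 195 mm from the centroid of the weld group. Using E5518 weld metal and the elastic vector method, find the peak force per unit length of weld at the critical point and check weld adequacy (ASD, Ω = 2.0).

f_max ≈ 1210 N/mm; adequate

E55XX → F_EXX = 550 MPa.
Total weld length L_w = 500 mm. Treat welds as unit-width lines.
Centroid: x̄ = 2×175×87.5 / 500 = 61.25 mm from the vertical weld.
Polar moment about centroid: J = I_x + I_y = [150³/12 + 2×175×75²] + [150×61.25² + 2(175³/12 + 175×26.25²)] = 3947000 mm³.
Direct shear f_v = P/L_w = 143×10³ / 500 = 286 N/mm (vertical).
Torsion M = P·e = 143×10³ × 195 = 27885000 N·mm.
Critical point at (x, y) = (113.8, 75) from centroid. f_tx = M·y/J = 529.8 N/mm; f_ty = M·x/J = 803.6 N/mm.
Resultant f_max = √[f_tx² + (f_v + f_ty)²] = √[529.8² + (286 + 803.6)²] = 1212 N/mm.
Capacity per unit length: r_n/Ω = (1/2.0) × 0.6 × 550 × (0.707 × 12) = 1400 N/mm.
1212 ≤ 1400 → adequate.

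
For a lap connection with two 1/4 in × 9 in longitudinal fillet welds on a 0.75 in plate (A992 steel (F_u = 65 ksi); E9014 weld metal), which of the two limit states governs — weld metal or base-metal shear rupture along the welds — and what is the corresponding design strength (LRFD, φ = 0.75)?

E90XX → F_EXX = 90 ksi.
t_e = 0.707 × 0.25 = 0.1767 in; L = 18 in.
Weld metal: φR_n = 0.75 × 0.6 × 90 × 0.1767 × 18 = 128.9 kips.
Base metal (shear rupture): φR_n = 0.75 × 0.6 × 65 × 0.75 × 18 = 394.9 kips.
Governing: weld metal.

φR_n ≈ 129 kips (weld metal governs)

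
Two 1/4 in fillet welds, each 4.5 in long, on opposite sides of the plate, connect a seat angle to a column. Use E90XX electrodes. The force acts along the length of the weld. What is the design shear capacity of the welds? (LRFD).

E90XX → F_EXX = 90 ksi.
Effective throat t_e = 0.707 × 0.25 = 0.1767 in.
Total length L = 9 in; A_we = 0.1767 × 9 = 1.591 in².
F_nw = 0.6 F_EXX = 0.6 × 90 = 54 ksi.
φR_n = 0.75 × 54 × 1.591 = 64.43 kips.

φR_n ≈ 64.4 kips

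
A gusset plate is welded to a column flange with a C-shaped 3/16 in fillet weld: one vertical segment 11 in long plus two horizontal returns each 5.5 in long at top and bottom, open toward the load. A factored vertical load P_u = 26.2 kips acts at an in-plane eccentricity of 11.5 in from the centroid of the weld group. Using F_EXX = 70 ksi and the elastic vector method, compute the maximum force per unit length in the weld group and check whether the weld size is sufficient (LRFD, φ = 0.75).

f_max ≈ 4.85 kip/in; NOT adequate

Total weld length L_w = 22 in. Treat welds as unit-width lines.
Centroid: x̄ = 2×5.5×2.75 / 22 = 1.375 in from the vertical weld.
Polar moment about centroid: J = I_x + I_y = [11³/12 + 2×5.5×5.5²] + [11×1.375² + 2(5.5³/12 + 5.5×1.375²)] = 513 in³.
Direct shear f_v = P/L_w = 26.2 / 22 = 1.191 kip/in (vertical).
Torsion M = P·e = 26.2 × 11.5 = 301.3 kip·in.
Critical point at (x, y) = (4.125, 5.5) from centroid. f_tx = M·y/J = 3.23 kip/in; f_ty = M·x/J = 2.423 kip/in.
Resultant f_max = √[f_tx² + (f_v + f_ty)²] = √[3.23² + (1.191 + 2.423)²] = 4.847 kip/in.
Capacity per unit length: φr_n = 0.75 × 0.6 × 70 × (0.707 × 0.1875) = 4.176 kip/in.
4.847 > 4.176 → NOT adequate.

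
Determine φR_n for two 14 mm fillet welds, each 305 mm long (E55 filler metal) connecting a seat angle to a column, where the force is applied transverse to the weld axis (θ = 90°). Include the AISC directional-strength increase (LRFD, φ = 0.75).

φR_n ≈ 2240 kN

E55XX → F_EXX = 550 MPa.
t_e = 0.707 × 14 = 9.898 mm; A_we = 9.898 × 610 = 6038 mm².
Directional factor: 1.0 + 0.5 sin^1.5(90°) = 1.5.
F_nw = 0.6 × 550 × 1.5 = 495 MPa.
φR_n = 0.75 × 495 × 6038 × 10⁻³ = 2242 kN.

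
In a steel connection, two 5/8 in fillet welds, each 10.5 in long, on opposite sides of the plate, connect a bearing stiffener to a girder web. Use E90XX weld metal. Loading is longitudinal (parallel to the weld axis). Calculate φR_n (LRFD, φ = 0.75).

φR_n ≈ 376 kips

E90XX → F_EXX = 90 ksi.
Effective throat t_e = 0.707 × 0.625 = 0.4419 in.
Total length L = 21 in; A_we = 0.4419 × 21 = 9.279 in².
F_nw = 0.6 F_EXX = 0.6 × 90 = 54 ksi.
φR_n = 0.75 × 54 × 9.279 = 375.8 kips.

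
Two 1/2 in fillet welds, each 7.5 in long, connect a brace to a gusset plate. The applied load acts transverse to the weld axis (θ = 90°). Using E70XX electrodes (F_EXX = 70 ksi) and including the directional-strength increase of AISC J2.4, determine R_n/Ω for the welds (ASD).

t_e = 0.707 × 0.5 = 0.3535 in; A_we = 0.3535 × 15 = 5.302 in².
Directional factor: 1.0 + 0.5 sin^1.5(90°) = 1.5.
F_nw = 0.6 × 70 × 1.5 = 63 ksi.
R_n/Ω = (63 × 5.302) / 2.0 = 167 kip.

R_n/Ω ≈ 167 kip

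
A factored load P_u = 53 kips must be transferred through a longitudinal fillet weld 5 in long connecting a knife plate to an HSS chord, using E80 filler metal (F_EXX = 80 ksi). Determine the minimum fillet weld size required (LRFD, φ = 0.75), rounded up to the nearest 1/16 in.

Total weld length L = 5 in.
Required throat t_e = P_u / (φ × 0.6 F_EXX × L) = 53 / (0.75 × 0.6 × 80 × 5) = 0.2944 in.
Required leg w = t_e / 0.707 = 0.4165 in → use 7/16 in.

w = 7/16 in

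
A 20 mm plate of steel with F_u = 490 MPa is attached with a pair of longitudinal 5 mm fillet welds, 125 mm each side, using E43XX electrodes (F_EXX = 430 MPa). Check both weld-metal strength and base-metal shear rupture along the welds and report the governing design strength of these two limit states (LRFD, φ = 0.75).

φR_n ≈ 171 kN (weld metal governs)

t_e = 0.707 × 5 = 3.535 mm; L = 250 mm.
Weld metal: φR_n = 0.75 × 0.6 × 430 × 3.535 × 250 × 10⁻³ = 171 kN.
Base metal (shear rupture): φR_n = 0.75 × 0.6 × 490 × 20 × 250 × 10⁻³ = 1102 kN.
Governing: weld metal.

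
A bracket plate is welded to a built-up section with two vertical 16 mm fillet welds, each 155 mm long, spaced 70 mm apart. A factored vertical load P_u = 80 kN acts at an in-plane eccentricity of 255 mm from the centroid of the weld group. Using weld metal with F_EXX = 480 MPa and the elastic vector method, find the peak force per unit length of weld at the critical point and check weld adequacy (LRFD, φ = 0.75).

Total weld length L_w = 310 mm. Treat welds as unit-width lines.
Polar moment about centroid: J = 2[d³/12 + d(b/2)²] = 2[155³/12 + 155×35²] = 1000000 mm³.
Direct shear f_v = P/L_w = 80×10³ / 310 = 258.1 N/mm (vertical).
Torsion M = P·e = 80×10³ × 255 = 20400000 N·mm.
Critical point at (x, y) = (35, 77.5) from centroid. f_tx = M·y/J = 1580 N/mm; f_ty = M·x/J = 713.7 N/mm.
Resultant f_max = √[f_tx² + (f_v + f_ty)²] = √[1580² + (258.1 + 713.7)²] = 1855 N/mm.
Capacity per unit length: φr_n = 0.75 × 0.6 × 480 × (0.707 × 16) = 2443 N/mm.
1855 ≤ 2443 → adequate.

f_max ≈ 1860 N/mm; adequate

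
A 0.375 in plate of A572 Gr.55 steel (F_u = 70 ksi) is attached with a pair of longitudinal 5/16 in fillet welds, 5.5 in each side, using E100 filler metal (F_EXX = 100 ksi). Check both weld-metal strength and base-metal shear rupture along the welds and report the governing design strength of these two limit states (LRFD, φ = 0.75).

φR_n ≈ 109 kips (weld metal governs)

t_e = 0.707 × 0.3125 = 0.2209 in; L = 11 in.
Weld metal: φR_n = 0.75 × 0.6 × 100 × 0.2209 × 11 = 109.4 kips.
Base metal (shear rupture): φR_n = 0.75 × 0.6 × 70 × 0.375 × 11 = 129.9 kips.
Governing: weld metal.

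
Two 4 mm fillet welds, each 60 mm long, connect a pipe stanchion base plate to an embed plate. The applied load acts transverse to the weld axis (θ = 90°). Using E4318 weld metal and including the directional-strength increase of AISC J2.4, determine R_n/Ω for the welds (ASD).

E43XX → F_EXX = 430 MPa.
t_e = 0.707 × 4 = 2.828 mm; A_we = 2.828 × 120 = 339.4 mm².
Directional factor: 1.0 + 0.5 sin^1.5(90°) = 1.5.
F_nw = 0.6 × 430 × 1.5 = 387 MPa.
R_n/Ω = (387 × 339.4) / 2.0 × 10⁻³ = 65.67 kN.

R_n/Ω ≈ 65.7 kN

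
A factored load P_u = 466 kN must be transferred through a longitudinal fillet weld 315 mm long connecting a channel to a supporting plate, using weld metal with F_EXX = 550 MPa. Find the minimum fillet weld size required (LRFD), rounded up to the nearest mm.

w = 9 mm

Total weld length L = 315 mm.
Required throat t_e = P_u / (φ × 0.6 F_EXX × L) = 466 / (0.75 × 0.6 × 550 × 315 × 10⁻³) = 5.977 mm.
Required leg w = t_e / 0.707 = 8.454 mm → use 9 mm.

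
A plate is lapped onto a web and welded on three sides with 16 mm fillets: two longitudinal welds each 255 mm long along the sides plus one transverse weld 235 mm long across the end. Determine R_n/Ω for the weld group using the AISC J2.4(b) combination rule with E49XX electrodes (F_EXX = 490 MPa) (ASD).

t_e = 0.707 × 16 = 11.31 mm.
R_nwl = 0.6 × 490 × 11.31 × 510 × 10⁻³ = 1696 kN (longitudinal, 2 welds).
R_nwt = 0.6 × 490 × 11.31 × 235 × 10⁻³ = 781.5 kN (transverse, base value).
(i) R_nwl + R_nwt = 2478 kN; (ii) 0.85 R_nwl + 1.5 R_nwt = 2614 kN.
R_n = max = 2614 kN [governs: (ii)]; R_n/Ω = 1307 kN.

R_n/Ω ≈ 1310 kN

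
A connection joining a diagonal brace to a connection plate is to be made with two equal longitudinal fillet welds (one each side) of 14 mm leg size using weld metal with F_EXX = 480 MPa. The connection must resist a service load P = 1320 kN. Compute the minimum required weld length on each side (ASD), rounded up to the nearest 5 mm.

L = 465 mm on each side

Throat t_e = 0.707 × 14 = 9.898 mm.
r_n/Ω = (0.6 × 480 × 9.898) / 2.0 = 1425 N/mm = 1.425 kN/mm.
L_req = P / (r_n/Ω) = 1320 / 1.425 = 926.1 mm total.
Per side: 926.1 / 2 = 463.1 mm.
Round up → use L = 465 mm on each side.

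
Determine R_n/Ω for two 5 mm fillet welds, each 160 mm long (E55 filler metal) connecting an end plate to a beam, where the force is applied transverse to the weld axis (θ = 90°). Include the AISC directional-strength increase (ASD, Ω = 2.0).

R_n/Ω ≈ 280 kN

E55XX → F_EXX = 550 MPa.
t_e = 0.707 × 5 = 3.535 mm; A_we = 3.535 × 320 = 1131 mm².
Directional factor: 1.0 + 0.5 sin^1.5(90°) = 1.5.
F_nw = 0.6 × 550 × 1.5 = 495 MPa.
R_n/Ω = (495 × 1131) / 2.0 × 10⁻³ = 280 kN.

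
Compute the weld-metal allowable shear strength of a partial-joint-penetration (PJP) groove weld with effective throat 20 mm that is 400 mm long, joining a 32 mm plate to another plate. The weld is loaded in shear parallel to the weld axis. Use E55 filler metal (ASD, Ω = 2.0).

E55XX → F_EXX = 550 MPa.
Effective throat (given) t_e = 20 mm.
A_we = 20 × 400 = 8000 mm².
F_nw = 0.6 F_EXX = 330 MPa.
R_n/Ω = (330 × 8000) / 2.0 × 10⁻³ = 1320 kN.

R_n/Ω ≈ 1320 kN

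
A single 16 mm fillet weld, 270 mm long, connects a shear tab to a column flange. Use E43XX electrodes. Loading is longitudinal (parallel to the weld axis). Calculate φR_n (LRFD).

E43XX → F_EXX = 430 MPa.
Effective throat t_e = 0.707 × 16 = 11.31 mm.
Total length L = 270 mm; A_we = 11.31 × 270 = 3054 mm².
F_nw = 0.6 F_EXX = 0.6 × 430 = 258 MPa.
φR_n = 0.75 × 258 × 3054 × 10⁻³ = 591 kN.

φR_n ≈ 591 kN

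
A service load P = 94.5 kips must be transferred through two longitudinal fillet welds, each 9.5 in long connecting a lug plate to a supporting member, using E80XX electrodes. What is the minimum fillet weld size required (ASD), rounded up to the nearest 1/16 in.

w = 5/16 in

E80XX → F_EXX = 80 ksi.
Total weld length L = 19 in.
Required throat t_e = P × Ω / (0.6 F_EXX × L) = 94.5 × 2.0 / (0.6 × 80 × 19) = 0.2072 in.
Required leg w = t_e / 0.707 = 0.2931 in → use 5/16 in.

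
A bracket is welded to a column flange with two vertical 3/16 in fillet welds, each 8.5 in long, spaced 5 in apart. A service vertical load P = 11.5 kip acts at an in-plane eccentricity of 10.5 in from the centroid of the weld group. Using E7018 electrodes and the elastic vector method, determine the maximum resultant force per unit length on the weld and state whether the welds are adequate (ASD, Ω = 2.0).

f_max ≈ 3.25 kip/in; NOT adequate

E70XX → F_EXX = 70 ksi.
Total weld length L_w = 17 in. Treat welds as unit-width lines.
Polar moment about centroid: J = 2[d³/12 + d(b/2)²] = 2[8.5³/12 + 8.5×2.5²] = 208.6 in³.
Direct shear f_v = P/L_w = 11.5 / 17 = 0.6765 kip/in (vertical).
Torsion M = P·e = 11.5 × 10.5 = 120.75 kip·in.
Critical point at (x, y) = (2.5, 4.25) from centroid. f_tx = M·y/J = 2.46 kip/in; f_ty = M·x/J = 1.447 kip/in.
Resultant f_max = √[f_tx² + (f_v + f_ty)²] = √[2.46² + (0.6765 + 1.447)²] = 3.25 kip/in.
Capacity per unit length: r_n/Ω = (1/2.0) × 0.6 × 70 × (0.707 × 0.1875) = 2.784 kip/in.
3.25 > 2.784 → NOT adequate.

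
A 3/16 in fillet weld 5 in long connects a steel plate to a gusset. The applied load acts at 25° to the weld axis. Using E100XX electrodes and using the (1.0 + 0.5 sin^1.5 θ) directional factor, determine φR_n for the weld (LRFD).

φR_n ≈ 33.9 kips

E100XX → F_EXX = 100 ksi.
t_e = 0.707 × 0.1875 = 0.1326 in; A_we = 0.1326 × 5 = 0.6628 in².
Directional factor: 1.0 + 0.5 sin^1.5(25°) = 1.137.
F_nw = 0.6 × 100 × 1.137 = 68.24 ksi.
φR_n = 0.75 × 68.24 × 0.6628 = 33.92 kips.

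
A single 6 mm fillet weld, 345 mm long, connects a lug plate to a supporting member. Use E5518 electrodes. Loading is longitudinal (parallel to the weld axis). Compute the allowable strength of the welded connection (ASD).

R_n/Ω ≈ 241 kN

E55XX → F_EXX = 550 MPa.
Effective throat t_e = 0.707 × 6 = 4.242 mm.
Total length L = 345 mm; A_we = 4.242 × 345 = 1463 mm².
F_nw = 0.6 F_EXX = 0.6 × 550 = 330 MPa.
R_n = 330 × 1463 × 10⁻³ = 483 kN; R_n/Ω = 483/2.0 = 241.5 kN.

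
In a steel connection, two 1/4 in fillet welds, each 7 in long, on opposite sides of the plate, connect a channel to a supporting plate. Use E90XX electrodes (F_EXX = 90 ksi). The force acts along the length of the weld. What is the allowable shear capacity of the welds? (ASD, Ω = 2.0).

R_n/Ω ≈ 66.8 kips

Effective throat t_e = 0.707 × 0.25 = 0.1767 in.
Total length L = 14 in; A_we = 0.1767 × 14 = 2.474 in².
F_nw = 0.6 F_EXX = 0.6 × 90 = 54 ksi.
R_n = 54 × 2.474 = 133.6 kips; R_n/Ω = 133.6/2.0 = 66.81 kips.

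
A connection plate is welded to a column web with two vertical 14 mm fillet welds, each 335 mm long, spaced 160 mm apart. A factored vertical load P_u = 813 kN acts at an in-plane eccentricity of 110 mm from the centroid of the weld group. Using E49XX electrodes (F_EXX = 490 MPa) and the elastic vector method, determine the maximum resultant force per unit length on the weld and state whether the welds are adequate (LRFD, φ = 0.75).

f_max ≈ 2360 N/mm; NOT adequate

Total weld length L_w = 670 mm. Treat welds as unit-width lines.
Polar moment about centroid: J = 2[d³/12 + d(b/2)²] = 2[335³/12 + 335×80²] = 10550000 mm³.
Direct shear f_v = P/L_w = 813×10³ / 670 = 1213 N/mm (vertical).
Torsion M = P·e = 813×10³ × 110 = 89430000 N·mm.
Critical point at (x, y) = (80, 167.5) from centroid. f_tx = M·y/J = 1419 N/mm; f_ty = M·x/J = 677.9 N/mm.
Resultant f_max = √[f_tx² + (f_v + f_ty)²] = √[1419² + (1213 + 677.9)²] = 2365 N/mm.
Capacity per unit length: φr_n = 0.75 × 0.6 × 490 × (0.707 × 14) = 2183 N/mm.
2365 > 2183 → NOT adequate.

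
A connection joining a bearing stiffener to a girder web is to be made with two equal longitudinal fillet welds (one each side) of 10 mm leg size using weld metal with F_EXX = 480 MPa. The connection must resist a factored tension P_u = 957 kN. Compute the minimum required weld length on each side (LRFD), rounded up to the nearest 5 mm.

L = 315 mm on each side

Throat t_e = 0.707 × 10 = 7.07 mm.
φr_n = 0.75 × 0.6 × 480 × 7.07 × 10⁻³ = 1.527 kN/mm.
L_req = P_u / φr_n = 957 / 1.527 = 626.7 mm total.
Per side: 626.7 / 2 = 313.3 mm.
Round up → use L = 315 mm on each side.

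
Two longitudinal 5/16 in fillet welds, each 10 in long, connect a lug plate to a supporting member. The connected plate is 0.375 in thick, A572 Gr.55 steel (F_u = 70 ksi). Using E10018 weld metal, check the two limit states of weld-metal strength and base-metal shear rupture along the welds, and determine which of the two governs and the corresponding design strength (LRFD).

φR_n ≈ 199 kips (weld metal governs)

E100XX → F_EXX = 100 ksi.
t_e = 0.707 × 0.3125 = 0.2209 in; L = 20 in.
Weld metal: φR_n = 0.75 × 0.6 × 100 × 0.2209 × 20 = 198.8 kips.
Base metal (shear rupture): φR_n = 0.75 × 0.6 × 70 × 0.375 × 20 = 236.2 kips.
Governing: weld metal.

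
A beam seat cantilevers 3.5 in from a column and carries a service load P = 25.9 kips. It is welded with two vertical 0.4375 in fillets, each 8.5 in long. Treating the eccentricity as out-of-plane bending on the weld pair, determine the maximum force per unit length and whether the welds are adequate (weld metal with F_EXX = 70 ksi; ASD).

L_w = 2 × 8.5 = 17 in; section modulus (unit throat) S = 2 × L²/6 = 24.08 in².
Direct shear f_v = P/L_w = 25.9/17 = 1.524 kip/in.
Moment M = P × e = 25.9 × 3.5 = 90.65 kip·in; bending f_b = M/S = 3.764 kip/in.
f_max = √(f_v² + f_b²) = √(1.524² + 3.764²) = 4.061 kip/in.
r_n/Ω = (1/2.0) × 0.6 × 70 × (0.707 × 0.4375) = 6.496 kip/in → adequate.

f_max ≈ 4.06 kip/in; adequate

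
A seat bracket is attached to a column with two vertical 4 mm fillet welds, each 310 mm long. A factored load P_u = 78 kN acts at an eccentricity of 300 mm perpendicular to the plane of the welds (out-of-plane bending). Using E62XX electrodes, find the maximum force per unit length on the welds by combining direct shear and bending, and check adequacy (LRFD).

E62XX → F_EXX = 620 MPa.
L_w = 2 × 310 = 620 mm; section modulus (unit throat) S = 2 × L²/6 = 32030 mm².
Direct shear f_v = P/L_w = 78×10³/620 = 125.8 N/mm.
Moment M = P × e = 78×10³ × 300 = 23400000 N·mm; bending f_b = M/S = 730.5 N/mm.
f_max = √(f_v² + f_b²) = √(125.8² + 730.5²) = 741.2 N/mm.
φr_n = 0.75 × 0.6 × 620 × (0.707 × 4) = 789 N/mm → adequate.

f_max ≈ 741 N/mm; adequate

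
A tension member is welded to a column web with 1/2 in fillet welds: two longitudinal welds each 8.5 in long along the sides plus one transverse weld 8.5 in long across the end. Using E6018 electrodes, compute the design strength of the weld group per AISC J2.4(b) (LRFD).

φR_n ≈ 260 kips

E60XX → F_EXX = 60 ksi.
t_e = 0.707 × 0.5 = 0.3535 in.
R_nwl = 0.6 × 60 × 0.3535 × 17 = 216.3 kips (longitudinal, 2 welds).
R_nwt = 0.6 × 60 × 0.3535 × 8.5 = 108.2 kips (transverse, base value).
(i) R_nwl + R_nwt = 324.5 kips; (ii) 0.85 R_nwl + 1.5 R_nwt = 346.1 kips.
R_n = max = 346.1 kips [governs: (ii)]; φR_n = 259.6 kips.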